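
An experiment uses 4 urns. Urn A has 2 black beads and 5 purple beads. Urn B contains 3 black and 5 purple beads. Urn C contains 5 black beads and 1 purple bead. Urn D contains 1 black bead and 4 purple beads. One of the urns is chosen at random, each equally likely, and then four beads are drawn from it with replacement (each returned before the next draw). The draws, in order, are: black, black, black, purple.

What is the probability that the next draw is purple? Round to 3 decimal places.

Under each hypothesis, the probability of the observed sequence is: P(data | urn A) = (2/7)(2/7)(2/7)(5/7) = 0.01666; P(data | urn B) = (3/8)(3/8)(3/8)(5/8) = 0.032959; P(data | urn C) = (5/6)(5/6)(5/6)(1/6) = 0.096451; P(data | urn D) = (1/5)(1/5)(1/5)(4/5) = 0.0064.
Weighting by the prior gives 1/4 · 0.01666 = 0.0041649, 1/4 · 0.032959 = 0.0082397, 1/4 · 0.096451 = 0.024113, 1/4 · 0.0064 = 0.0016; with total 0.038117.
The posterior is then P(urn A | data) = 0.10927, P(urn B | data) = 0.21617, P(urn C | data) = 0.63259, P(urn D | data) = 0.041976.
The predictive probability is P(purple next | data) = (5/7)(0.10927) + (5/8)(0.21617) + (1/6)(0.63259) + (4/5)(0.041976) = 0.35216.

0.352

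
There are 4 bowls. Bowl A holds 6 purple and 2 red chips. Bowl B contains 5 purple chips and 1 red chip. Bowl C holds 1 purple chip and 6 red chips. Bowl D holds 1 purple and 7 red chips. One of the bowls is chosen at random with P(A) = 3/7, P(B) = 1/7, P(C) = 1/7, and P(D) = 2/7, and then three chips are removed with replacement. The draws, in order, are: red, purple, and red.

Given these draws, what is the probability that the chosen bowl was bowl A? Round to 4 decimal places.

For each hypothesis, P(data | H) works out to: P(data | bowl A) = (2/8)(6/8)(2/8) = 0.046875; P(data | bowl B) = (1/6)(5/6)(1/6) = 0.023148; P(data | bowl C) = (6/7)(1/7)(6/7) = 0.10496; P(data | bowl D) = (7/8)(1/8)(7/8) = 0.095703.
The prior-weighted likelihoods are 3/7 · 0.046875 = 0.020089, 1/7 · 0.023148 = 0.0033069, 1/7 · 0.10496 = 0.014994, 2/7 · 0.095703 = 0.027344; with total 0.065734.
Hence P(bowl A | data) = (0.020089) / (0.065734) = 0.30562.

0.3056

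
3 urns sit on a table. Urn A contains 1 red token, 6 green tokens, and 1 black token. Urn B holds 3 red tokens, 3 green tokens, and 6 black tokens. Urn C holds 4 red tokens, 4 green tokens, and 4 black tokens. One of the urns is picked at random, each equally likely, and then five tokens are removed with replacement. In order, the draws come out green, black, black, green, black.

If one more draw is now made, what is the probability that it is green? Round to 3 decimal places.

Compute the likelihood of the observed sequence for each case: P(data | urn A) = (6/8)(1/8)(1/8)(6/8)(1/8) = 0.0010986; P(data | urn B) = (3/12)(6/12)(6/12)(3/12)(6/12) = 0.0078125; P(data | urn C) = (4/12)(4/12)(4/12)(4/12)(4/12) = 0.0041152.
The prior-weighted likelihoods are 1/3 · 0.0010986 = 0.00036621, 1/3 · 0.0078125 = 0.0026042, 1/3 · 0.0041152 = 0.0013717; with total 0.0043421.
Normalising, the posterior is P(urn A | data) = 0.084339, P(urn B | data) = 0.59975, P(urn C | data) = 0.31592.
Averaging over the posterior, P(green next | data) = (3/4)(0.084339) + (1/4)(0.59975) + (1/3)(0.31592) = 0.3185.

0.318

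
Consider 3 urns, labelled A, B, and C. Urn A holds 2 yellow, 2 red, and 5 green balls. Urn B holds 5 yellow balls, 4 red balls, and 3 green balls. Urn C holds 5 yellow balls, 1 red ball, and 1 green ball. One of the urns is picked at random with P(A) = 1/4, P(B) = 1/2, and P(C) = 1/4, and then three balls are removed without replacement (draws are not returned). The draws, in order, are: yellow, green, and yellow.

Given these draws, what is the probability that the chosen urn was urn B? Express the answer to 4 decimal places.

For each hypothesis, P(data | H) works out to: P(data | urn A) = (2/9)(5/8)(1/7) = 0.019841; P(data | urn B) = (5/12)(3/11)(4/10) = 0.045455; P(data | urn C) = (5/7)(1/6)(4/5) = 0.095238.
The prior-weighted likelihoods are 1/4 · 0.019841 = 0.0049603, 1/2 · 0.045455 = 0.022727, 1/4 · 0.095238 = 0.02381; summing to 0.051497.
So P(urn B | data) = (0.022727) / (0.051497) = 0.44133.

0.4413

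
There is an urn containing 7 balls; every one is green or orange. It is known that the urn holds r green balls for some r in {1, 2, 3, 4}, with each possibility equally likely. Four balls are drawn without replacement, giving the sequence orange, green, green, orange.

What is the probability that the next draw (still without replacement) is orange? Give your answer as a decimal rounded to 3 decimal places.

0.609

Compute the likelihood of the observed sequence for each case: P(data | r = 1) = (6/7)(1/6)(0/5) = 0; P(data | r = 2) = (5/7)(2/6)(1/5)(4/4) = 1/21; P(data | r = 3) = (4/7)(3/6)(2/5)(3/4) = 3/35; P(data | r = 4) = (3/7)(4/6)(3/5)(2/4) = 3/35.
Weighting by the prior gives 1/4 · 0 = 0, 1/4 · 1/21 = 1/84, 1/4 · 3/35 = 3/140, 1/4 · 3/35 = 3/140; these sum to 23/420.
Normalising, the posterior is P(r = 1 | data) = 0, P(r = 2 | data) = 5/23, P(r = 3 | data) = 9/23, P(r = 4 | data) = 9/23.
The predictive probability is P(orange next | data) = (1)(5/23) + (2/3)(9/23) + (1/3)(9/23) = 14/23.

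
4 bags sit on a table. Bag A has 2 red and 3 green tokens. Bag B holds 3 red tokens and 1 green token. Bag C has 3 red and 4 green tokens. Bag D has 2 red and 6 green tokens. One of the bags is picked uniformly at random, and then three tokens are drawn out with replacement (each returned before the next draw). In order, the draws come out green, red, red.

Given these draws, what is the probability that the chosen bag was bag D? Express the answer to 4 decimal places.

0.1207

For each hypothesis, P(data | H) works out to: P(data | bag A) = (3/5)(2/5)(2/5) = 0.096; P(data | bag B) = (1/4)(3/4)(3/4) = 0.14062; P(data | bag C) = (4/7)(3/7)(3/7) = 0.10496; P(data | bag D) = (6/8)(2/8)(2/8) = 0.046875.
Weighting by the prior gives 1/4 · 0.096 = 0.024, 1/4 · 0.14062 = 0.035156, 1/4 · 0.10496 = 0.026239, 1/4 · 0.046875 = 0.011719; with total 0.097114.
So P(bag D | data) = (0.011719) / (0.097114) = 0.12067.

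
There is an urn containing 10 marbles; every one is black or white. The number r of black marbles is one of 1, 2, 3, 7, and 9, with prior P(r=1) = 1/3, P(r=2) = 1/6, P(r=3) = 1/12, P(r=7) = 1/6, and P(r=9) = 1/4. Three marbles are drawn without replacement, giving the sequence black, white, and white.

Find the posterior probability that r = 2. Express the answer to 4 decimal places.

0.3102

The likelihood of the observed sequence under each hypothesis: P(data | r = 1) = (1/10)(9/9)(8/8) = 0.1; P(data | r = 2) = (2/10)(8/9)(7/8) = 0.15556; P(data | r = 3) = (3/10)(7/9)(6/8) = 0.175; P(data | r = 7) = (7/10)(3/9)(2/8) = 0.058333; P(data | r = 9) = (9/10)(1/9)(0/8) = 0.
Multiplying each by its prior: 1/3 · 0.1 = 0.033333, 1/6 · 0.15556 = 0.025926, 1/12 · 0.175 = 0.014583, 1/6 · 0.058333 = 0.0097222, 1/4 · 0 = 0; summing to 0.083565.
Therefore the posterior P(r = 2 | data) = (0.025926) / (0.083565) = 0.31025.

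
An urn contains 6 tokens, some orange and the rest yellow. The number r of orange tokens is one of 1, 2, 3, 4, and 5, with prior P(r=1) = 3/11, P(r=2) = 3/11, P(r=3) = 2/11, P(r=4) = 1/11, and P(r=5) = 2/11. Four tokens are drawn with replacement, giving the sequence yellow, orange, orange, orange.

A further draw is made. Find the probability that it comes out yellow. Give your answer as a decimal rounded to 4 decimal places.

0.3715

Under each hypothesis, the probability of the observed sequence is: P(data | r = 1) = (5/6)(1/6)(1/6)(1/6) = 0.003858; P(data | r = 2) = (4/6)(2/6)(2/6)(2/6) = 0.024691; P(data | r = 3) = (3/6)(3/6)(3/6)(3/6) = 0.0625; P(data | r = 4) = (2/6)(4/6)(4/6)(4/6) = 0.098765; P(data | r = 5) = (1/6)(5/6)(5/6)(5/6) = 0.096451.
Weighting by the prior gives 3/11 · 0.003858 = 0.0010522, 3/11 · 0.024691 = 0.006734, 2/11 · 0.0625 = 0.011364, 1/11 · 0.098765 = 0.0089787, 2/11 · 0.096451 = 0.017536; with total 0.045665.
Normalising, the posterior is P(r = 1 | data) = 0.023041, P(r = 2 | data) = 0.14747, P(r = 3 | data) = 0.24885, P(r = 4 | data) = 0.19662, P(r = 5 | data) = 0.38402.
Averaging over the posterior, P(yellow next | data) = (5/6)(0.023041) + (2/3)(0.14747) + (1/2)(0.24885) + (1/3)(0.19662) + (1/6)(0.38402) = 0.37148.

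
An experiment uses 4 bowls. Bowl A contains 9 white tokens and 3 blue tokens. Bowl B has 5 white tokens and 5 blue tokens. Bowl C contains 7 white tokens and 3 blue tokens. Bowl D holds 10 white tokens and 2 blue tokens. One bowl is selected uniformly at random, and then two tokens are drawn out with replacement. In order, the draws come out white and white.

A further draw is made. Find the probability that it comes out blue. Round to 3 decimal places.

Under each hypothesis, the probability of the observed sequence is: P(data | bowl A) = (9/12)(9/12) = 0.5625; P(data | bowl B) = (5/10)(5/10) = 0.25; P(data | bowl C) = (7/10)(7/10) = 0.49; P(data | bowl D) = (10/12)(10/12) = 0.69444.
Weighting by the prior gives 1/4 · 0.5625 = 0.14062, 1/4 · 0.25 = 0.0625, 1/4 · 0.49 = 0.1225, 1/4 · 0.69444 = 0.17361; with total 0.49924.
The posterior is then P(bowl A | data) = 0.28168, P(bowl B | data) = 0.12519, P(bowl C | data) = 0.24537, P(bowl D | data) = 0.34775.
The predictive probability is P(blue next | data) = (1/4)(0.28168) + (1/2)(0.12519) + (3/10)(0.24537) + (1/6)(0.34775) = 0.26459.

0.265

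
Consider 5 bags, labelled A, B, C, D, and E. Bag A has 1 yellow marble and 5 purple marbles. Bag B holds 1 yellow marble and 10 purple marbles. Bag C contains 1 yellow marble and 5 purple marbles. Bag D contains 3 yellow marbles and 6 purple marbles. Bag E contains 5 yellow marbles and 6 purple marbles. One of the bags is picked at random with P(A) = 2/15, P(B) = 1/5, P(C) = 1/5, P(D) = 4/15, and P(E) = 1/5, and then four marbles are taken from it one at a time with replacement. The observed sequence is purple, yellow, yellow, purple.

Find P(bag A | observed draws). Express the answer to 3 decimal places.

0.077

For each hypothesis, P(data | H) works out to: P(data | bag A) = (5/6)(1/6)(1/6)(5/6) = 0.01929; P(data | bag B) = (10/11)(1/11)(1/11)(10/11) = 0.0068301; P(data | bag C) = (5/6)(1/6)(1/6)(5/6) = 0.01929; P(data | bag D) = (6/9)(3/9)(3/9)(6/9) = 0.049383; P(data | bag E) = (6/11)(5/11)(5/11)(6/11) = 0.061471.
Multiplying each by its prior: 2/15 · 0.01929 = 0.002572, 1/5 · 0.0068301 = 0.001366, 1/5 · 0.01929 = 0.003858, 4/15 · 0.049383 = 0.013169, 1/5 · 0.061471 = 0.012294; with total 0.033259.
Hence P(bag A | data) = (0.002572) / (0.033259) = 0.077333.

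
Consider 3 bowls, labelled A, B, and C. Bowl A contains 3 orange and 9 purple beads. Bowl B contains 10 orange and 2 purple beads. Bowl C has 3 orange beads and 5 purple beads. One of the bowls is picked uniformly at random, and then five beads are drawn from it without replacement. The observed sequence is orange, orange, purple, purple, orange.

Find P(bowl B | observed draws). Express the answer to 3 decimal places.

0.403

The likelihood of the observed sequence under each hypothesis: P(data | bowl A) = (3/12)(2/11)(9/10)(8/9)(1/8) = 0.0045455; P(data | bowl B) = (10/12)(9/11)(2/10)(1/9)(8/8) = 0.015152; P(data | bowl C) = (3/8)(2/7)(5/6)(4/5)(1/4) = 0.017857.
Weighting by the prior gives 1/3 · 0.0045455 = 0.0015152, 1/3 · 0.015152 = 0.0050505, 1/3 · 0.017857 = 0.0059524; these sum to 0.012518.
By Bayes' rule, P(bowl B | data) = (0.0050505) / (0.012518) = 0.40346.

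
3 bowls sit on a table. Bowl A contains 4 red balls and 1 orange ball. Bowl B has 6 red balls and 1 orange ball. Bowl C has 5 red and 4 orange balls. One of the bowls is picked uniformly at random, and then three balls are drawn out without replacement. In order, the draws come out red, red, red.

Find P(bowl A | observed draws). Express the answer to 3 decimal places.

0.367

Under each hypothesis, the probability of the observed sequence is: P(data | bowl A) = (4/5)(3/4)(2/3) = 2/5; P(data | bowl B) = (6/7)(5/6)(4/5) = 4/7; P(data | bowl C) = (5/9)(4/8)(3/7) = 5/42.
The prior-weighted likelihoods are 1/3 · 2/5 = 2/15, 1/3 · 4/7 = 4/21, 1/3 · 5/42 = 5/126; these sum to 229/630.
Therefore the posterior P(bowl A | data) = (2/15) / (229/630) = 84/229.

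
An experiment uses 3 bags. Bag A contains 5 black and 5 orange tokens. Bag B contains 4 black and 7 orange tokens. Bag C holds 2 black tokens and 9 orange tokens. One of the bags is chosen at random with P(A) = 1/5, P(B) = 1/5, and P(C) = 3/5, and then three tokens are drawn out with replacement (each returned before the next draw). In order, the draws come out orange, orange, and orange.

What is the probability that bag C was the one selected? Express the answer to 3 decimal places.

0.811

Under each hypothesis, the probability of the observed sequence is: P(data | bag A) = (5/10)(5/10)(5/10) = 0.125; P(data | bag B) = (7/11)(7/11)(7/11) = 0.2577; P(data | bag C) = (9/11)(9/11)(9/11) = 0.54771.
The prior-weighted likelihoods are 1/5 · 0.125 = 0.025, 1/5 · 0.2577 = 0.05154, 3/5 · 0.54771 = 0.32863; with total 0.40517.
So P(bag C | data) = (0.32863) / (0.40517) = 0.81109.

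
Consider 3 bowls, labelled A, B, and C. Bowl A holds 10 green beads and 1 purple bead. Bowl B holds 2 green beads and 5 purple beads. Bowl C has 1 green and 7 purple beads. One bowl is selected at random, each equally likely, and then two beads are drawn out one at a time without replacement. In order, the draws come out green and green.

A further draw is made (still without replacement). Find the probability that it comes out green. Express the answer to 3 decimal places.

The likelihood of the observed sequence under each hypothesis: P(data | bowl A) = (10/11)(9/10) = 9/11; P(data | bowl B) = (2/7)(1/6) = 1/21; P(data | bowl C) = (1/8)(0/7) = 0.
The prior-weighted likelihoods are 1/3 · 9/11 = 3/11, 1/3 · 1/21 = 1/63, 1/3 · 0 = 0; summing to 200/693.
Normalising, the posterior is P(bowl A | data) = 189/200, P(bowl B | data) = 11/200, P(bowl C | data) = 0.
Averaging over the posterior, P(green next | data) = (8/9)(189/200) + (0)(11/200) = 21/25.

0.840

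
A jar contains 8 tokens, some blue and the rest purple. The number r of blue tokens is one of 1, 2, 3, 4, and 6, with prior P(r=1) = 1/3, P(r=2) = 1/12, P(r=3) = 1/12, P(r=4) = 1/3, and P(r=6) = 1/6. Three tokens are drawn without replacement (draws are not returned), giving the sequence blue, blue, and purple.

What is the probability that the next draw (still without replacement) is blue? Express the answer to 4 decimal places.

0.5051

The likelihood of the observed sequence under each hypothesis: P(data | r = 1) = (1/8)(0/7) = 0; P(data | r = 2) = (2/8)(1/7)(6/6) = 1/28; P(data | r = 3) = (3/8)(2/7)(5/6) = 5/56; P(data | r = 4) = (4/8)(3/7)(4/6) = 1/7; P(data | r = 6) = (6/8)(5/7)(2/6) = 5/28.
Weighting by the prior gives 1/3 · 0 = 0, 1/12 · 1/28 = 1/336, 1/12 · 5/56 = 5/672, 1/3 · 1/7 = 1/21, 1/6 · 5/28 = 5/168; these sum to 59/672.
The posterior is then P(r = 1 | data) = 0, P(r = 2 | data) = 2/59, P(r = 3 | data) = 5/59, P(r = 4 | data) = 32/59, P(r = 6 | data) = 20/59.
So P(blue next | data) = Σ P(blue next | H) P(H | data) = (0)(2/59) + (1/5)(5/59) + (2/5)(32/59) + (4/5)(20/59) = 149/295.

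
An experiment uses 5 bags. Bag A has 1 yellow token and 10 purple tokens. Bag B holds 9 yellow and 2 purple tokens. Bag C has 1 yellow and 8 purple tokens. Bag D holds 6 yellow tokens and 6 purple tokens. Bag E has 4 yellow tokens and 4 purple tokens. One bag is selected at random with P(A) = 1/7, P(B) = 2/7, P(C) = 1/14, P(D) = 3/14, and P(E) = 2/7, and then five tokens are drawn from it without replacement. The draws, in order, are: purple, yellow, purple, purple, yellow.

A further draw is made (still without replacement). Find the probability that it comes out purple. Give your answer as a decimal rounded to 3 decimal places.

0.371

For each hypothesis, P(data | H) works out to: P(data | bag A) = (10/11)(1/10)(9/9)(8/8)(0/7) = 0; P(data | bag B) = (2/11)(9/10)(1/9)(0/8) = 0; P(data | bag C) = (8/9)(1/8)(7/7)(6/6)(0/5) = 0; P(data | bag D) = (6/12)(6/11)(5/10)(4/9)(5/8) = 0.037879; P(data | bag E) = (4/8)(4/7)(3/6)(2/5)(3/4) = 0.042857.
Multiplying each by its prior: 1/7 · 0 = 0, 2/7 · 0 = 0, 1/14 · 0 = 0, 3/14 · 0.037879 = 0.0081169, 2/7 · 0.042857 = 0.012245; with total 0.020362.
Dividing through by the total gives posterior P(bag A | data) = 0, P(bag B | data) = 0, P(bag C | data) = 0, P(bag D | data) = 0.39863, P(bag E | data) = 0.60137.
The predictive probability is P(purple next | data) = (3/7)(0.39863) + (1/3)(0.60137) = 0.3713.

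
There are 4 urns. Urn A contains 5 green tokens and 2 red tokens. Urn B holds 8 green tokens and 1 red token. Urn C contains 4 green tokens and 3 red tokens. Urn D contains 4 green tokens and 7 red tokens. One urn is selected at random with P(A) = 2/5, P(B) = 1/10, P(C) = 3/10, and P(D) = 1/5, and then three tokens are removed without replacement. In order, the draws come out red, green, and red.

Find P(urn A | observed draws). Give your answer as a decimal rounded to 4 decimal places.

Compute the likelihood of the observed sequence for each case: P(data | urn A) = (2/7)(5/6)(1/5) = 1/21; P(data | urn B) = (1/9)(8/8)(0/7) = 0; P(data | urn C) = (3/7)(4/6)(2/5) = 4/35; P(data | urn D) = (7/11)(4/10)(6/9) = 28/165.
Multiplying each by its prior: 2/5 · 1/21 = 2/105, 1/10 · 0 = 0, 3/10 · 4/35 = 6/175, 1/5 · 28/165 = 28/825; these sum to 24/275.
Hence P(urn A | data) = (2/105) / (24/275) = 55/252.

0.2183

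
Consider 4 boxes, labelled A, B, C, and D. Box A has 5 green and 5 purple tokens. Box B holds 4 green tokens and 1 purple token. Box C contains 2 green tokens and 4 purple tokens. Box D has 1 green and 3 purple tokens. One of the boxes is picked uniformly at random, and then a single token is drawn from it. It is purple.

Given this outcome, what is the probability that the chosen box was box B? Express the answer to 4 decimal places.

0.0945

Compute the likelihood of this draw for each case: P(data | box A) = (5/10) = 1/2; P(data | box B) = (1/5) = 1/5; P(data | box C) = (4/6) = 2/3; P(data | box D) = (3/4) = 3/4.
The prior-weighted likelihoods are 1/4 · 1/2 = 1/8, 1/4 · 1/5 = 1/20, 1/4 · 2/3 = 1/6, 1/4 · 3/4 = 3/16; summing to 127/240.
By Bayes' rule, P(box B | data) = (1/20) / (127/240) = 12/127.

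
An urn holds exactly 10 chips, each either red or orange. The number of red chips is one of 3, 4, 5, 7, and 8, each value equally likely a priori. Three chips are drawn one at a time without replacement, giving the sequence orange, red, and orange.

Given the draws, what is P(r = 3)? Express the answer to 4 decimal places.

Compute the likelihood of the observed sequence for each case: P(data | r = 3) = (7/10)(3/9)(6/8) = 7/40; P(data | r = 4) = (6/10)(4/9)(5/8) = 1/6; P(data | r = 5) = (5/10)(5/9)(4/8) = 5/36; P(data | r = 7) = (3/10)(7/9)(2/8) = 7/120; P(data | r = 8) = (2/10)(8/9)(1/8) = 1/45.
The prior-weighted likelihoods are 1/5 · 7/40 = 7/200, 1/5 · 1/6 = 1/30, 1/5 · 5/36 = 1/36, 1/5 · 7/120 = 7/600, 1/5 · 1/45 = 1/225; these sum to 101/900.
So P(r = 3 | data) = (7/200) / (101/900) = 63/202.

0.3119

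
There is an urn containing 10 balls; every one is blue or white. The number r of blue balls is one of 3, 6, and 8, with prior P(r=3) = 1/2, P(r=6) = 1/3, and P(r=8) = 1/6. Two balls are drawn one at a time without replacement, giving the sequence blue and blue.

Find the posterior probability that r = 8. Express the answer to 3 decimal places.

Compute the likelihood of the observed sequence for each case: P(data | r = 3) = (3/10)(2/9) = 1/15; P(data | r = 6) = (6/10)(5/9) = 1/3; P(data | r = 8) = (8/10)(7/9) = 28/45.
The prior-weighted likelihoods are 1/2 · 1/15 = 1/30, 1/3 · 1/3 = 1/9, 1/6 · 28/45 = 14/135; with total 67/270.
Therefore the posterior P(r = 8 | data) = (14/135) / (67/270) = 28/67.

0.418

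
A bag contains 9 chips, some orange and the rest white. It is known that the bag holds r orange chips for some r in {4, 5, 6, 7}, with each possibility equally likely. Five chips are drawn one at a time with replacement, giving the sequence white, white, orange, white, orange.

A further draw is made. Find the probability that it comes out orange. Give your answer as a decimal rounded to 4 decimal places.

0.5501

For each hypothesis, P(data | H) works out to: P(data | r = 4) = (5/9)(5/9)(4/9)(5/9)(4/9) = 0.03387; P(data | r = 5) = (4/9)(4/9)(5/9)(4/9)(5/9) = 0.027096; P(data | r = 6) = (3/9)(3/9)(6/9)(3/9)(6/9) = 0.016461; P(data | r = 7) = (2/9)(2/9)(7/9)(2/9)(7/9) = 0.0066386.
The prior-weighted likelihoods are 1/4 · 0.03387 = 0.0084675, 1/4 · 0.027096 = 0.006774, 1/4 · 0.016461 = 0.0041152, 1/4 · 0.0066386 = 0.0016596; summing to 0.021016.
Normalising, the posterior is P(r = 4 | data) = 0.4029, P(r = 5 | data) = 0.32232, P(r = 6 | data) = 0.19581, P(r = 7 | data) = 0.078969.
Averaging over the posterior, P(orange next | data) = (4/9)(0.4029) + (5/9)(0.32232) + (2/3)(0.19581) + (7/9)(0.078969) = 0.55009.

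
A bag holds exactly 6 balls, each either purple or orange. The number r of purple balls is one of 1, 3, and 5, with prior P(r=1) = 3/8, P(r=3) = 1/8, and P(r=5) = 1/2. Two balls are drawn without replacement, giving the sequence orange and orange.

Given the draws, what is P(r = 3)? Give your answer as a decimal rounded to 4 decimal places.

Under each hypothesis, the probability of the observed sequence is: P(data | r = 1) = (5/6)(4/5) = 2/3; P(data | r = 3) = (3/6)(2/5) = 1/5; P(data | r = 5) = (1/6)(0/5) = 0.
The prior-weighted likelihoods are 3/8 · 2/3 = 1/4, 1/8 · 1/5 = 1/40, 1/2 · 0 = 0; summing to 11/40.
Therefore the posterior P(r = 3 | data) = (1/40) / (11/40) = 1/11.

0.0909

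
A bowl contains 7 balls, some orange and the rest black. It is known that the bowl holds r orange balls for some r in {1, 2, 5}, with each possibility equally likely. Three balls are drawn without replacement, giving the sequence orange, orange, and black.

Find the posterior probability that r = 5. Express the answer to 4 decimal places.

0.8000

Under each hypothesis, the probability of the observed sequence is: P(data | r = 1) = (1/7)(0/6) = 0; P(data | r = 2) = (2/7)(1/6)(5/5) = 1/21; P(data | r = 5) = (5/7)(4/6)(2/5) = 4/21.
The prior-weighted likelihoods are 1/3 · 0 = 0, 1/3 · 1/21 = 1/63, 1/3 · 4/21 = 4/63; with total 5/63.
Therefore the posterior P(r = 5 | data) = (4/63) / (5/63) = 4/5.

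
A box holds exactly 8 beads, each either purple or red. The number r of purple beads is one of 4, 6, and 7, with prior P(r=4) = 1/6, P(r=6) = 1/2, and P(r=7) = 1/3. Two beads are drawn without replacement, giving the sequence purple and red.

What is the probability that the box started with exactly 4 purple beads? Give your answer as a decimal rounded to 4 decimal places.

0.2424

Compute the likelihood of the observed sequence for each case: P(data | r = 4) = (4/8)(4/7) = 2/7; P(data | r = 6) = (6/8)(2/7) = 3/14; P(data | r = 7) = (7/8)(1/7) = 1/8.
Multiplying each by its prior: 1/6 · 2/7 = 1/21, 1/2 · 3/14 = 3/28, 1/3 · 1/8 = 1/24; summing to 11/56.
Therefore the posterior P(r = 4 | data) = (1/21) / (11/56) = 8/33.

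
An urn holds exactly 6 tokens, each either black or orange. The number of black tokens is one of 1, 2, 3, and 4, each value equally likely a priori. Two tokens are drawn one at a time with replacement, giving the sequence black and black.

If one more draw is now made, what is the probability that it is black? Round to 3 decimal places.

For each hypothesis, P(data | H) works out to: P(data | r = 1) = (1/6)(1/6) = 1/36; P(data | r = 2) = (2/6)(2/6) = 1/9; P(data | r = 3) = (3/6)(3/6) = 1/4; P(data | r = 4) = (4/6)(4/6) = 4/9.
The prior-weighted likelihoods are 1/4 · 1/36 = 1/144, 1/4 · 1/9 = 1/36, 1/4 · 1/4 = 1/16, 1/4 · 4/9 = 1/9; summing to 5/24.
Normalising, the posterior is P(r = 1 | data) = 1/30, P(r = 2 | data) = 2/15, P(r = 3 | data) = 3/10, P(r = 4 | data) = 8/15.
The predictive probability is P(black next | data) = (1/6)(1/30) + (1/3)(2/15) + (1/2)(3/10) + (2/3)(8/15) = 5/9.

0.556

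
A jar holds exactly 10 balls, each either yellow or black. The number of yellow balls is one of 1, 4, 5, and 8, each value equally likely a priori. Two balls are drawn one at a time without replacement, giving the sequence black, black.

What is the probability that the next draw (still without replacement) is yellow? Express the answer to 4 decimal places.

0.3105

Compute the likelihood of the observed sequence for each case: P(data | r = 1) = (9/10)(8/9) = 4/5; P(data | r = 4) = (6/10)(5/9) = 1/3; P(data | r = 5) = (5/10)(4/9) = 2/9; P(data | r = 8) = (2/10)(1/9) = 1/45.
Multiplying each by its prior: 1/4 · 4/5 = 1/5, 1/4 · 1/3 = 1/12, 1/4 · 2/9 = 1/18, 1/4 · 1/45 = 1/180; summing to 31/90.
Normalising, the posterior is P(r = 1 | data) = 18/31, P(r = 4 | data) = 15/62, P(r = 5 | data) = 5/31, P(r = 8 | data) = 1/62.
The predictive probability is P(yellow next | data) = (1/8)(18/31) + (1/2)(15/62) + (5/8)(5/31) + (1)(1/62) = 77/248.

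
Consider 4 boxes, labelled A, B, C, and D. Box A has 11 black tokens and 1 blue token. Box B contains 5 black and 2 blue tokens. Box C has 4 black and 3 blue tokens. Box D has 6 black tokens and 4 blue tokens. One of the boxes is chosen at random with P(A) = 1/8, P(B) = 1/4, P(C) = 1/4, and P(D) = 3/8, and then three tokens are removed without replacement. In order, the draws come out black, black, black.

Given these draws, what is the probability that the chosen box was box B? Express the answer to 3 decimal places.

0.279

The likelihood of the observed sequence under each hypothesis: P(data | box A) = (11/12)(10/11)(9/10) = 3/4; P(data | box B) = (5/7)(4/6)(3/5) = 2/7; P(data | box C) = (4/7)(3/6)(2/5) = 4/35; P(data | box D) = (6/10)(5/9)(4/8) = 1/6.
Weighting by the prior gives 1/8 · 3/4 = 3/32, 1/4 · 2/7 = 1/14, 1/4 · 4/35 = 1/35, 3/8 · 1/6 = 1/16; these sum to 41/160.
By Bayes' rule, P(box B | data) = (1/14) / (41/160) = 80/287.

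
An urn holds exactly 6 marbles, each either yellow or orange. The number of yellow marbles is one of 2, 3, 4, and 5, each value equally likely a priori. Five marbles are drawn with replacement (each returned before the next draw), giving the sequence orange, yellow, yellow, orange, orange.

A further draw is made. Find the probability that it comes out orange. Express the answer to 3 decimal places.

The likelihood of the observed sequence under each hypothesis: P(data | r = 2) = (4/6)(2/6)(2/6)(4/6)(4/6) = 0.032922; P(data | r = 3) = (3/6)(3/6)(3/6)(3/6)(3/6) = 0.03125; P(data | r = 4) = (2/6)(4/6)(4/6)(2/6)(2/6) = 0.016461; P(data | r = 5) = (1/6)(5/6)(5/6)(1/6)(1/6) = 0.003215.
Weighting by the prior gives 1/4 · 0.032922 = 0.0082305, 1/4 · 0.03125 = 0.0078125, 1/4 · 0.016461 = 0.0041152, 1/4 · 0.003215 = 0.00080376; these sum to 0.020962.
Normalising, the posterior is P(r = 2 | data) = 0.39264, P(r = 3 | data) = 0.3727, P(r = 4 | data) = 0.19632, P(r = 5 | data) = 0.038344.
So P(orange next | data) = Σ P(orange next | H) P(H | data) = (2/3)(0.39264) + (1/2)(0.3727) + (1/3)(0.19632) + (1/6)(0.038344) = 0.51994.

0.520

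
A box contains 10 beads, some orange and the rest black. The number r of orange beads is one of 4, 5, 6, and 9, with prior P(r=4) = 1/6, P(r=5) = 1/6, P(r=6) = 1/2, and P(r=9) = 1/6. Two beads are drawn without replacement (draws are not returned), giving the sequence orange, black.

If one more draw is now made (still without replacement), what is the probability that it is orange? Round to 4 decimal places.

Under each hypothesis, the probability of the observed sequence is: P(data | r = 4) = (4/10)(6/9) = 4/15; P(data | r = 5) = (5/10)(5/9) = 5/18; P(data | r = 6) = (6/10)(4/9) = 4/15; P(data | r = 9) = (9/10)(1/9) = 1/10.
The prior-weighted likelihoods are 1/6 · 4/15 = 2/45, 1/6 · 5/18 = 5/108, 1/2 · 4/15 = 2/15, 1/6 · 1/10 = 1/60; these sum to 13/54.
Dividing through by the total gives posterior P(r = 4 | data) = 12/65, P(r = 5 | data) = 5/26, P(r = 6 | data) = 36/65, P(r = 9 | data) = 9/130.
Averaging over the posterior, P(orange next | data) = (3/8)(12/65) + (1/2)(5/26) + (5/8)(36/65) + (1)(9/130) = 151/260.

0.5808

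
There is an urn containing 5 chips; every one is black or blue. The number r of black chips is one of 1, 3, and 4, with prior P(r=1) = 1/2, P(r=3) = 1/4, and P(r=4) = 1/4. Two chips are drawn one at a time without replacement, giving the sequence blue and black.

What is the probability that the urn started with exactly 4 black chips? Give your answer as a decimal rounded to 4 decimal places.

0.2222

Under each hypothesis, the probability of the observed sequence is: P(data | r = 1) = (4/5)(1/4) = 1/5; P(data | r = 3) = (2/5)(3/4) = 3/10; P(data | r = 4) = (1/5)(4/4) = 1/5.
The prior-weighted likelihoods are 1/2 · 1/5 = 1/10, 1/4 · 3/10 = 3/40, 1/4 · 1/5 = 1/20; with total 9/40.
Therefore the posterior P(r = 4 | data) = (1/20) / (9/40) = 2/9.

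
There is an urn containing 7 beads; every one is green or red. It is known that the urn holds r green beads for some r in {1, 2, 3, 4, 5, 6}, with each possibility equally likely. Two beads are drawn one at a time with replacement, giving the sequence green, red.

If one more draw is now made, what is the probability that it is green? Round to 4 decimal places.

Under each hypothesis, the probability of the observed sequence is: P(data | r = 1) = (1/7)(6/7) = 6/49; P(data | r = 2) = (2/7)(5/7) = 10/49; P(data | r = 3) = (3/7)(4/7) = 12/49; P(data | r = 4) = (4/7)(3/7) = 12/49; P(data | r = 5) = (5/7)(2/7) = 10/49; P(data | r = 6) = (6/7)(1/7) = 6/49.
The prior-weighted likelihoods are 1/6 · 6/49 = 1/49, 1/6 · 10/49 = 5/147, 1/6 · 12/49 = 2/49, 1/6 · 12/49 = 2/49, 1/6 · 10/49 = 5/147, 1/6 · 6/49 = 1/49; these sum to 4/21.
Dividing through by the total gives posterior P(r = 1 | data) = 3/28, P(r = 2 | data) = 5/28, P(r = 3 | data) = 3/14, P(r = 4 | data) = 3/14, P(r = 5 | data) = 5/28, P(r = 6 | data) = 3/28.
So P(green next | data) = Σ P(green next | H) P(H | data) = (1/7)(3/28) + (2/7)(5/28) + (3/7)(3/14) + (4/7)(3/14) + (5/7)(5/28) + (6/7)(3/28) = 1/2.

0.5000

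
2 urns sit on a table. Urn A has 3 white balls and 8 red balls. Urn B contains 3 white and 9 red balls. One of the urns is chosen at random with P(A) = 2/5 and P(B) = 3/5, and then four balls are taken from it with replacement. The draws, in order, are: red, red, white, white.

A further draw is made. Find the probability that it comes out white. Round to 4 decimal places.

Compute the likelihood of the observed sequence for each case: P(data | urn A) = (8/11)(8/11)(3/11)(3/11) = 0.039342; P(data | urn B) = (9/12)(9/12)(3/12)(3/12) = 0.035156.
The prior-weighted likelihoods are 2/5 · 0.039342 = 0.015737, 3/5 · 0.035156 = 0.021094; these sum to 0.03683.
Normalising, the posterior is P(urn A | data) = 0.42727, P(urn B | data) = 0.57273.
Averaging over the posterior, P(white next | data) = (3/11)(0.42727) + (1/4)(0.57273) = 0.25971.

0.2597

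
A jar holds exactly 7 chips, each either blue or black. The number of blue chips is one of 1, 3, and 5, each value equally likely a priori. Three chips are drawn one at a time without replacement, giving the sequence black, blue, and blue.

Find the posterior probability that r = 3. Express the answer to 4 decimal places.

0.3750

Compute the likelihood of the observed sequence for each case: P(data | r = 1) = (6/7)(1/6)(0/5) = 0; P(data | r = 3) = (4/7)(3/6)(2/5) = 4/35; P(data | r = 5) = (2/7)(5/6)(4/5) = 4/21.
Weighting by the prior gives 1/3 · 0 = 0, 1/3 · 4/35 = 4/105, 1/3 · 4/21 = 4/63; with total 32/315.
So P(r = 3 | data) = (4/105) / (32/315) = 3/8.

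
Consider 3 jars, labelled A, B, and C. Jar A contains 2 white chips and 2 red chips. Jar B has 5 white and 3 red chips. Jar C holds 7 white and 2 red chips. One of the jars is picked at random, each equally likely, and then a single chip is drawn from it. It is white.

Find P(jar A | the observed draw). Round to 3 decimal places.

0.263

Compute the likelihood of this draw for each case: P(data | jar A) = (2/4) = 1/2; P(data | jar B) = (5/8) = 5/8; P(data | jar C) = (7/9) = 7/9.
Weighting by the prior gives 1/3 · 1/2 = 1/6, 1/3 · 5/8 = 5/24, 1/3 · 7/9 = 7/27; with total 137/216.
Hence P(jar A | data) = (1/6) / (137/216) = 36/137.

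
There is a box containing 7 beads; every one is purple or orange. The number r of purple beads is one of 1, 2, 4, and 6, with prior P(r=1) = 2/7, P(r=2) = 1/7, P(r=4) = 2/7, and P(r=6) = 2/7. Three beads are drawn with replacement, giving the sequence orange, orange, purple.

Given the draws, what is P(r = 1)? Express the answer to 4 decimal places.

0.3495

The likelihood of the observed sequence under each hypothesis: P(data | r = 1) = (6/7)(6/7)(1/7) = 0.10496; P(data | r = 2) = (5/7)(5/7)(2/7) = 0.14577; P(data | r = 4) = (3/7)(3/7)(4/7) = 0.10496; P(data | r = 6) = (1/7)(1/7)(6/7) = 0.017493.
The prior-weighted likelihoods are 2/7 · 0.10496 = 0.029988, 1/7 · 0.14577 = 0.020825, 2/7 · 0.10496 = 0.029988, 2/7 · 0.017493 = 0.0049979; summing to 0.085798.
Therefore the posterior P(r = 1 | data) = (0.029988) / (0.085798) = 0.34951.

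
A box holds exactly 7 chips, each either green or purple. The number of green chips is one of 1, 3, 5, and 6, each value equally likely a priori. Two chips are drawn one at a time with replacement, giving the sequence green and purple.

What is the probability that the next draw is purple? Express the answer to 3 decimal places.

Under each hypothesis, the probability of the observed sequence is: P(data | r = 1) = (1/7)(6/7) = 6/49; P(data | r = 3) = (3/7)(4/7) = 12/49; P(data | r = 5) = (5/7)(2/7) = 10/49; P(data | r = 6) = (6/7)(1/7) = 6/49.
The prior-weighted likelihoods are 1/4 · 6/49 = 3/98, 1/4 · 12/49 = 3/49, 1/4 · 10/49 = 5/98, 1/4 · 6/49 = 3/98; with total 17/98.
Normalising, the posterior is P(r = 1 | data) = 3/17, P(r = 3 | data) = 6/17, P(r = 5 | data) = 5/17, P(r = 6 | data) = 3/17.
So P(purple next | data) = Σ P(purple next | H) P(H | data) = (6/7)(3/17) + (4/7)(6/17) + (2/7)(5/17) + (1/7)(3/17) = 55/119.

0.462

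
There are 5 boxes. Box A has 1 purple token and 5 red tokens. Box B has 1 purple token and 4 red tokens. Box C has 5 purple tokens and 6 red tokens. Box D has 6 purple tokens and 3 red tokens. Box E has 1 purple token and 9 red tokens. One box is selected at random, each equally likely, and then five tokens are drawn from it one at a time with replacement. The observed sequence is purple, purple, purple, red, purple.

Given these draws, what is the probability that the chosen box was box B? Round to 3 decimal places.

For each hypothesis, P(data | H) works out to: P(data | box A) = (1/6)(1/6)(1/6)(5/6)(1/6) = 0.000643; P(data | box B) = (1/5)(1/5)(1/5)(4/5)(1/5) = 0.00128; P(data | box C) = (5/11)(5/11)(5/11)(6/11)(5/11) = 0.023285; P(data | box D) = (6/9)(6/9)(6/9)(3/9)(6/9) = 0.065844; P(data | box E) = (1/10)(1/10)(1/10)(9/10)(1/10) = 9e-05.
The prior-weighted likelihoods are 1/5 · 0.000643 = 0.0001286, 1/5 · 0.00128 = 0.000256, 1/5 · 0.023285 = 0.0046569, 1/5 · 0.065844 = 0.013169, 1/5 · 9e-05 = 1.8e-05; these sum to 0.018228.
Therefore the posterior P(box B | data) = (0.000256) / (0.018228) = 0.014044.

0.014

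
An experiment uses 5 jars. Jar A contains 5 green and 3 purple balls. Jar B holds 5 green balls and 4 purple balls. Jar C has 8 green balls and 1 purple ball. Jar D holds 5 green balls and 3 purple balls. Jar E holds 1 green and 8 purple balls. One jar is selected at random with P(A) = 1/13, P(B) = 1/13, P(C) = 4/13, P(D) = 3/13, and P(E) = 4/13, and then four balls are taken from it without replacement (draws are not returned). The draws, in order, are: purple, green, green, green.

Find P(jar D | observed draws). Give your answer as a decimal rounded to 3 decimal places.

0.338

The likelihood of the observed sequence under each hypothesis: P(data | jar A) = (3/8)(5/7)(4/6)(3/5) = 3/28; P(data | jar B) = (4/9)(5/8)(4/7)(3/6) = 5/63; P(data | jar C) = (1/9)(8/8)(7/7)(6/6) = 1/9; P(data | jar D) = (3/8)(5/7)(4/6)(3/5) = 3/28; P(data | jar E) = (8/9)(1/8)(0/7) = 0.
Weighting by the prior gives 1/13 · 3/28 = 3/364, 1/13 · 5/63 = 5/819, 4/13 · 1/9 = 4/117, 3/13 · 3/28 = 9/364, 4/13 · 0 = 0; summing to 20/273.
By Bayes' rule, P(jar D | data) = (9/364) / (20/273) = 27/80.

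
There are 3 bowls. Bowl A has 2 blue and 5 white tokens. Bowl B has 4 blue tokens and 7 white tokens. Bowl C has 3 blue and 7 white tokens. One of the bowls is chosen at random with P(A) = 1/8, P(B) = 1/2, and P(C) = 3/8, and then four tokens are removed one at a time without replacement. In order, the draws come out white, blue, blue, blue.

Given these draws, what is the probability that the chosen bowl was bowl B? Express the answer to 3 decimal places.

For each hypothesis, P(data | H) works out to: P(data | bowl A) = (5/7)(2/6)(1/5)(0/4) = 0; P(data | bowl B) = (7/11)(4/10)(3/9)(2/8) = 0.021212; P(data | bowl C) = (7/10)(3/9)(2/8)(1/7) = 0.0083333.
Multiplying each by its prior: 1/8 · 0 = 0, 1/2 · 0.021212 = 0.010606, 3/8 · 0.0083333 = 0.003125; with total 0.013731.
By Bayes' rule, P(bowl B | data) = (0.010606) / (0.013731) = 0.77241.

0.772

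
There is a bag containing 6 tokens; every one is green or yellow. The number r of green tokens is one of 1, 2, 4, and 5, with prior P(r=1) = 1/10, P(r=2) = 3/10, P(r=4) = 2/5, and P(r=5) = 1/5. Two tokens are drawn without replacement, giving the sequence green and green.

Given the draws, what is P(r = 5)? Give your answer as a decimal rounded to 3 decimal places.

0.426

For each hypothesis, P(data | H) works out to: P(data | r = 1) = (1/6)(0/5) = 0; P(data | r = 2) = (2/6)(1/5) = 1/15; P(data | r = 4) = (4/6)(3/5) = 2/5; P(data | r = 5) = (5/6)(4/5) = 2/3.
Multiplying each by its prior: 1/10 · 0 = 0, 3/10 · 1/15 = 1/50, 2/5 · 2/5 = 4/25, 1/5 · 2/3 = 2/15; summing to 47/150.
Hence P(r = 5 | data) = (2/15) / (47/150) = 20/47.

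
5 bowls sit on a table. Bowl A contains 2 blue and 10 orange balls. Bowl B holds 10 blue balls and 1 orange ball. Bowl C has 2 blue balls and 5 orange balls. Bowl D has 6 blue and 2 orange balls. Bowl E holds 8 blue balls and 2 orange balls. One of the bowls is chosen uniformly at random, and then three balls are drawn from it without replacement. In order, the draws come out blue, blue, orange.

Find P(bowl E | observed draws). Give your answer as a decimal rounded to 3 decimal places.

0.319

Compute the likelihood of the observed sequence for each case: P(data | bowl A) = (2/12)(1/11)(10/10) = 0.015152; P(data | bowl B) = (10/11)(9/10)(1/9) = 0.090909; P(data | bowl C) = (2/7)(1/6)(5/5) = 0.047619; P(data | bowl D) = (6/8)(5/7)(2/6) = 0.17857; P(data | bowl E) = (8/10)(7/9)(2/8) = 0.15556.
The prior-weighted likelihoods are 1/5 · 0.015152 = 0.0030303, 1/5 · 0.090909 = 0.018182, 1/5 · 0.047619 = 0.0095238, 1/5 · 0.17857 = 0.035714, 1/5 · 0.15556 = 0.031111; with total 0.097561.
So P(bowl E | data) = (0.031111) / (0.097561) = 0.31889.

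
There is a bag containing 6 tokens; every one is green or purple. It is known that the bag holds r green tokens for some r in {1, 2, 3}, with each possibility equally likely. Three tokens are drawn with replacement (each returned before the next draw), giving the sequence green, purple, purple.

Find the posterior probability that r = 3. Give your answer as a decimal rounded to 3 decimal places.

Under each hypothesis, the probability of the observed sequence is: P(data | r = 1) = (1/6)(5/6)(5/6) = 25/216; P(data | r = 2) = (2/6)(4/6)(4/6) = 4/27; P(data | r = 3) = (3/6)(3/6)(3/6) = 1/8.
The prior-weighted likelihoods are 1/3 · 25/216 = 25/648, 1/3 · 4/27 = 4/81, 1/3 · 1/8 = 1/24; summing to 7/54.
Therefore the posterior P(r = 3 | data) = (1/24) / (7/54) = 9/28.

0.321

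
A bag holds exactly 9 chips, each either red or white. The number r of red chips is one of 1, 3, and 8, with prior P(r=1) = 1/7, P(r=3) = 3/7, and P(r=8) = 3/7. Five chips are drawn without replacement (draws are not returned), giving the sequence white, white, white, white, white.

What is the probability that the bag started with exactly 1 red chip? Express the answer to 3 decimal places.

For each hypothesis, P(data | H) works out to: P(data | r = 1) = (8/9)(7/8)(6/7)(5/6)(4/5) = 4/9; P(data | r = 3) = (6/9)(5/8)(4/7)(3/6)(2/5) = 1/21; P(data | r = 8) = (1/9)(0/8) = 0.
Multiplying each by its prior: 1/7 · 4/9 = 4/63, 3/7 · 1/21 = 1/49, 3/7 · 0 = 0; with total 37/441.
By Bayes' rule, P(r = 1 | data) = (4/63) / (37/441) = 28/37.

0.757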